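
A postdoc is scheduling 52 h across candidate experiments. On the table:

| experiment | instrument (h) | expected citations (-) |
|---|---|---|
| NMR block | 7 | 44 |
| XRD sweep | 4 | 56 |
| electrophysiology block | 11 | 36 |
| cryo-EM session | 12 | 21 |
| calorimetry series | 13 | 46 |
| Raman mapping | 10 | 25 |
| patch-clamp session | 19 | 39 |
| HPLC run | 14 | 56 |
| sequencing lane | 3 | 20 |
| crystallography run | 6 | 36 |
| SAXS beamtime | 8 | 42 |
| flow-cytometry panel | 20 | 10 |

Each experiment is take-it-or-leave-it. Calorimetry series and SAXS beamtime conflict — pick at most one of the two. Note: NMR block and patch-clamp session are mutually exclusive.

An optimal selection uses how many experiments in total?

Best achievable expected citations is 279.
For example NMR block + XRD sweep + Raman mapping + HPLC run + sequencing lane + crystallography run + SAXS beamtime achieves it, using 52 h.
Every optimal selection uses 7 experiments.

7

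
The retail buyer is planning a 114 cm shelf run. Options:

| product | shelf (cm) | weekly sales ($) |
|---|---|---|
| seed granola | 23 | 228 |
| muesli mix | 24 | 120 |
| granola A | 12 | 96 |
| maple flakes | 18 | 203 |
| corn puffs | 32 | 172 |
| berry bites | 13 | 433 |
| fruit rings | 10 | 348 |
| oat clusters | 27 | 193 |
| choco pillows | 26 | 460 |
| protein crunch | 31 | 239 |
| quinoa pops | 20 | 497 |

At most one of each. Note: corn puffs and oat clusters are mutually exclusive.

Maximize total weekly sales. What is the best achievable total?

By weekly sales per cm: fruit rings 34.80, berry bites 33.31, quinoa pops 24.85, choco pillows 17.69 lead.
Taking seed granola + maple flakes + berry bites + fruit rings + choco pillows + quinoa pops: 110 cm used, 2169 in weekly sales.
Next best is maple flakes + berry bites + fruit rings + oat clusters + choco pillows + quinoa pops at 2134 (114 cm) — short by 35.

2169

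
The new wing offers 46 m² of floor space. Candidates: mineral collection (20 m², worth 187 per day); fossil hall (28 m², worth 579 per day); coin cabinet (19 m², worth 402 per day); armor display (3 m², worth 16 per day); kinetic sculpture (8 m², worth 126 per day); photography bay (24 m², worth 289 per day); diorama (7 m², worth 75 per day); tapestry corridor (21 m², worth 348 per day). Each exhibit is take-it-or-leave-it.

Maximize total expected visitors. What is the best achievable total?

796

Density check — coin cabinet 21.16, fossil hall 20.68, tapestry corridor 16.57, kinetic sculpture 15.75 are the best per m².
Taking the top-ratio exhibits first gives coin cabinet + armor display + tapestry corridor for 766 (43 m²).
Reworking the packing: fossil hall + armor display + kinetic sculpture + diorama uses 46 m² and improves the total to 796.
No other feasible combination exceeds 796.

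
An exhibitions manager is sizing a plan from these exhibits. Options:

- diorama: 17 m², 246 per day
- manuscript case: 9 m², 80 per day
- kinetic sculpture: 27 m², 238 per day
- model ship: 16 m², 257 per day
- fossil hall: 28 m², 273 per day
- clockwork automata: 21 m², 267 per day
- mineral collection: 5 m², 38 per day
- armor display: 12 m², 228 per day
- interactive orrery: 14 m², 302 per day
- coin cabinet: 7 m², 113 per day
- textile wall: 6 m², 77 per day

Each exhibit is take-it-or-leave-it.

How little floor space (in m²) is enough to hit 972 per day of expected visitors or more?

55

Look for the lowest-floor combination reaching 972.
model ship + armor display + interactive orrery + coin cabinet + textile wall: 977 expected visitors at 55 m².
Below 55 m² the best achievable stays under 972.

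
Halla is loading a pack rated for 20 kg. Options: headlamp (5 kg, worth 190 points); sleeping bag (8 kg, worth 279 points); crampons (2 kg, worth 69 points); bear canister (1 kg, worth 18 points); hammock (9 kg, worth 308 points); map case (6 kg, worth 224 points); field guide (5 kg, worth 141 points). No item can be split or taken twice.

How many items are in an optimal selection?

3

Best achievable utility is 722.
One optimal bundle: headlamp + hammock + map case (20 kg).
All optima have 3 items.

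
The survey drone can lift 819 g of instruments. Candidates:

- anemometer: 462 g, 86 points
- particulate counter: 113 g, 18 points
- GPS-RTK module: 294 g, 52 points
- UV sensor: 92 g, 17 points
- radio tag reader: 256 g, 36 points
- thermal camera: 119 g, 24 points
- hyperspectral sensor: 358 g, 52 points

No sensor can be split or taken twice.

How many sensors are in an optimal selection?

4

The maximum data value within 819 g is 145.
One optimal bundle: anemometer + particulate counter + UV sensor + thermal camera (786 g).
All optima have 4 sensors.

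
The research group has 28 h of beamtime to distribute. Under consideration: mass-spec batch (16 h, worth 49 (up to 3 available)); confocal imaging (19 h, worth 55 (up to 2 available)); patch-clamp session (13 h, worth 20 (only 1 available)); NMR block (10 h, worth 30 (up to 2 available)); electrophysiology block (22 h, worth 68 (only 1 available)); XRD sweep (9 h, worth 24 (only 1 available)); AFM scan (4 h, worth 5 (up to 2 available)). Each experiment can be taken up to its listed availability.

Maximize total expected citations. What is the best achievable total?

Density check — electrophysiology block 3.09, mass-spec batch 3.06, NMR block 3.00 are the best per h.
Taking the top-ratio experiments first gives electrophysiology block + AFM scan for 73 (26 h).
The 26 h tied up in electrophysiology block and AFM scan is better spent on confocal imaging + XRD sweep — total rises to 79 (28 h).
No other feasible combination exceeds 79.

79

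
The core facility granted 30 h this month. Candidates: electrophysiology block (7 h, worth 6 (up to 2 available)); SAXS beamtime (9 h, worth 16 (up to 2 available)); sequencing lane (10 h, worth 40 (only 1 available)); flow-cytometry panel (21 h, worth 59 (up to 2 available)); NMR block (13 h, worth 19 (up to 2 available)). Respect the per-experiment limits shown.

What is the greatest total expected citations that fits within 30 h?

Taking the top-ratio experiments first gives 2×SAXS beamtime + sequencing lane for 72 (28 h).
Dropping SAXS beamtime and sequencing lane frees 19 h; slotting in flow-cytometry panel (21 h) lifts the total to 75 at 30 h.
No other feasible combination exceeds 75.

75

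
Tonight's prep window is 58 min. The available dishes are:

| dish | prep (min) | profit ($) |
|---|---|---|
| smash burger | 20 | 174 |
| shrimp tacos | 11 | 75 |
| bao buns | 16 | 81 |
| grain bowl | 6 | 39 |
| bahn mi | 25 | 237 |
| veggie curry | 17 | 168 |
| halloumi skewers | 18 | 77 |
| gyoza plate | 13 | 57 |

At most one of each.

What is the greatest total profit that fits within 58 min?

486

The ratio heuristic lands on shrimp tacos + bahn mi + veggie curry (480) but leaves 5 min idle.
The 17 min tied up in veggie curry is better spent on smash burger — total rises to 486 (56 min).
Bao buns + bahn mi + veggie curry (58 min) also reaches 486 — a tie, but nothing goes higher.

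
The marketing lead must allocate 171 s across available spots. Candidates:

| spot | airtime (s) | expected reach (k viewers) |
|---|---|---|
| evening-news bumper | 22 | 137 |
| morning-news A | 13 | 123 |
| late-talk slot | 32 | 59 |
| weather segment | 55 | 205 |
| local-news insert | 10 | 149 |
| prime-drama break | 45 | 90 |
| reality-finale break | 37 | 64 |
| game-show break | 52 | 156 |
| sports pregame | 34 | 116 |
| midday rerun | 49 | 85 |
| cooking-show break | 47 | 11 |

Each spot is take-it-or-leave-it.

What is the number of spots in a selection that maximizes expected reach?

The maximum expected reach within 171 s is 794.
For example evening-news bumper + morning-news A + weather segment + local-news insert + reality-finale break + sports pregame achieves it, using 171 s.
All optima have 6 spots.

6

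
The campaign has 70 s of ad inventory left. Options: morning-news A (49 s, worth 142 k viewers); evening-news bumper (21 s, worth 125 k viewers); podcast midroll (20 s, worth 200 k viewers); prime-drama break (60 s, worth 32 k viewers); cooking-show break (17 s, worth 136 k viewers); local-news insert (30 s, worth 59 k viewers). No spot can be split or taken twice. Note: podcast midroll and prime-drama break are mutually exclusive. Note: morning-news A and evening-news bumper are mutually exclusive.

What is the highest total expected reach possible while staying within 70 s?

Evening-news bumper + podcast midroll + cooking-show break uses 58 of the 70 s and totals 461.
An exhaustive check of the 64 subsets confirms 461.

461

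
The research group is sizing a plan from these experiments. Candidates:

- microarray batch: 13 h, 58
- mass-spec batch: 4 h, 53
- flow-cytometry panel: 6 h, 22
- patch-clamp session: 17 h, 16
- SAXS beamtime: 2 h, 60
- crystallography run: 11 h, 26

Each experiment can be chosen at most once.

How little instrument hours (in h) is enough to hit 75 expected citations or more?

Minimise h subject to total expected citations ≥ 75.
mass-spec batch + SAXS beamtime reaches 113 using 6 h.
Below 6 h the best achievable stays under 75.

6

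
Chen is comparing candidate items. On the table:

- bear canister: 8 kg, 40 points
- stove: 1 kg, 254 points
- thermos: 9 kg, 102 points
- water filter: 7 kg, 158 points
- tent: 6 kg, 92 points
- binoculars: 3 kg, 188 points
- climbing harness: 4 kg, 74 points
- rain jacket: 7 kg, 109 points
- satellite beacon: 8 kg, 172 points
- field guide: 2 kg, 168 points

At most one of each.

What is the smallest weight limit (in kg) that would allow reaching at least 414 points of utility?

3

Minimise kg subject to total utility ≥ 414.
stove + field guide reaches 422 using 3 kg.
Below 3 kg the best achievable stays under 414.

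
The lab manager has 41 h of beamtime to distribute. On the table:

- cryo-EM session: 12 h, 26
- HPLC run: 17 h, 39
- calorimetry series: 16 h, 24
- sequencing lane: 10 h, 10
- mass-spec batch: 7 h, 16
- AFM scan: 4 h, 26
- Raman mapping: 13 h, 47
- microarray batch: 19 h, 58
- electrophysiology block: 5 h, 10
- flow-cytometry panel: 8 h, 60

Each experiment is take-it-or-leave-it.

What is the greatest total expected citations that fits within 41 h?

165

Ranking by ratio (expected citations/h): flow-cytometry panel 7.50, AFM scan 6.50, Raman mapping 3.62, microarray batch 3.05.
Greedy by ratio would take mass-spec batch + AFM scan + Raman mapping + electrophysiology block + flow-cytometry panel: 37 h used, total 159.
Dropping mass-spec batch and AFM scan and electrophysiology block frees 16 h; slotting in microarray batch (19 h) lifts the total to 165 at 40 h.
Every other selection either busts 41 h or fails to beat 165.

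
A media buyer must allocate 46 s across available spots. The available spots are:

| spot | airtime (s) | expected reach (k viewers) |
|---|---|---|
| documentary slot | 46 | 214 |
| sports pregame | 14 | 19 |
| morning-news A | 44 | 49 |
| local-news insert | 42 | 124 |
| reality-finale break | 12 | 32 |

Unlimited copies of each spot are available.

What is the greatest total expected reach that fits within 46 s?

214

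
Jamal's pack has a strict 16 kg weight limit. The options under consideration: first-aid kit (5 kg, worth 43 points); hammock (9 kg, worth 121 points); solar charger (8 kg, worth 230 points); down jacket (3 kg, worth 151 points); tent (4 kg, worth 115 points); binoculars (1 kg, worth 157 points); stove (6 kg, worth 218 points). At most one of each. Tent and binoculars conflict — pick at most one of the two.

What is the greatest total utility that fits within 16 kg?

Best packing: solar charger + binoculars + stove — 15 kg, 605 total.
The spare 1 kg is too small for any remaining item, and no feasible exchange beats 605.

605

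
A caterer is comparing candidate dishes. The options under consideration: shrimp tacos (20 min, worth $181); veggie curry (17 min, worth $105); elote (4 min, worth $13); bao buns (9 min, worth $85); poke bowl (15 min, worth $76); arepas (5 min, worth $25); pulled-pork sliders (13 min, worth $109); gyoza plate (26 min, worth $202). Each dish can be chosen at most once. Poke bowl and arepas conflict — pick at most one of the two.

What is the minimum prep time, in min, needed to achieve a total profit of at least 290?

Minimise min subject to total profit ≥ 290.
Taking shrimp tacos + pulled-pork sliders gives 290 (≥ 290) for 33 min.
No combination under 33 min hits 290.

33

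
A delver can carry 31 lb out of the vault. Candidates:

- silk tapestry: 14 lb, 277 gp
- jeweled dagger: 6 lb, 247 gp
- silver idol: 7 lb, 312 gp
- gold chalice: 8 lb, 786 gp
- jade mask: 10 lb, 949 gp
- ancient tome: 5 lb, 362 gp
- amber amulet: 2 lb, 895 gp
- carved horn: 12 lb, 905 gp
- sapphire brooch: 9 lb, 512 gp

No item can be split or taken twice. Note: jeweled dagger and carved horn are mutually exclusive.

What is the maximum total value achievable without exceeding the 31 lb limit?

By value per lb: amber amulet 447.50, gold chalice 98.25, jade mask 94.90 lead.
Best packing: jeweled dagger + gold chalice + jade mask + ancient tome + amber amulet — 31 lb, 3239 total.
Next best is gold chalice + jade mask + amber amulet + sapphire brooch at 3142 (29 lb) — short by 97.

3239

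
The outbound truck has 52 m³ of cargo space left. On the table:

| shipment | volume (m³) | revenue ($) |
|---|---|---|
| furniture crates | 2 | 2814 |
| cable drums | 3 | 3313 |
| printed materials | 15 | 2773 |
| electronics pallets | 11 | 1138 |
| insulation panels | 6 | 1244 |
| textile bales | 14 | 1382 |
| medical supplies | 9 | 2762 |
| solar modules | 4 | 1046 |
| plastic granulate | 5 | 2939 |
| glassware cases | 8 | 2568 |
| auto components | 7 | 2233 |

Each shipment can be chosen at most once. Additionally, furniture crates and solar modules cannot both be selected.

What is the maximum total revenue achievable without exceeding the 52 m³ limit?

19402

Best packing: furniture crates + cable drums + printed materials + medical supplies + plastic granulate + glassware cases + auto components — 49 m³, 19402 total.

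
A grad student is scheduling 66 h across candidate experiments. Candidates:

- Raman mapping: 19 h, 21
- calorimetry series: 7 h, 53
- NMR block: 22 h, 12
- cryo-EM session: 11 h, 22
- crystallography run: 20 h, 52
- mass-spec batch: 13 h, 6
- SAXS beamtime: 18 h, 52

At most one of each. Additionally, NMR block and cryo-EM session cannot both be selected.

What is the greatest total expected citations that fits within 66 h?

Density check — calorimetry series 7.57, SAXS beamtime 2.89, crystallography run 2.60, cryo-EM session 2.00 are the best per h.
Best packing: calorimetry series + cryo-EM session + crystallography run + SAXS beamtime — 56 h, 179 total.
No other feasible combination exceeds 179.

179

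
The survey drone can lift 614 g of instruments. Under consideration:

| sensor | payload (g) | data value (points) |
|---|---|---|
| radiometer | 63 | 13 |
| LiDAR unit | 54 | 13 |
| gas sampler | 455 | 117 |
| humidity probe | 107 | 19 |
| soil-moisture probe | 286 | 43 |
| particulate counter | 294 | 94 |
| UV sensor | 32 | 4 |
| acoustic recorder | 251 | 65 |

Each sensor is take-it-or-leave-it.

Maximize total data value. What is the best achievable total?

172

Taking radiometer + particulate counter + acoustic recorder: 608 g used, 172 in data value.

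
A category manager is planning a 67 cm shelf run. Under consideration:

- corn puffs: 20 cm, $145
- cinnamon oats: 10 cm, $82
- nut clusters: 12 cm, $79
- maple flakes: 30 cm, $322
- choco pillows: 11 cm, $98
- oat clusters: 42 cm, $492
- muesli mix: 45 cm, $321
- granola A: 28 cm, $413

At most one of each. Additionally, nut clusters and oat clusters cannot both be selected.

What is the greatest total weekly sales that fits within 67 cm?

Maple flakes + granola A uses 58 of the 67 cm and totals 735.

735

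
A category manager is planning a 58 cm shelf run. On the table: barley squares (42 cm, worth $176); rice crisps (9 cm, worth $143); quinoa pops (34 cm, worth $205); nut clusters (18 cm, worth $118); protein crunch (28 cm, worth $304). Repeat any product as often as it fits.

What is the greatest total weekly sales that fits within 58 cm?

858

Ranking by ratio (weekly sales/cm): rice crisps 15.89, protein crunch 10.86, nut clusters 6.56, quinoa pops 6.03.
The ratio ordering already packs tightly: 6×rice crisps, 54 cm, 858.
The spare 4 cm is too small for any remaining product, and no exchange beats 858.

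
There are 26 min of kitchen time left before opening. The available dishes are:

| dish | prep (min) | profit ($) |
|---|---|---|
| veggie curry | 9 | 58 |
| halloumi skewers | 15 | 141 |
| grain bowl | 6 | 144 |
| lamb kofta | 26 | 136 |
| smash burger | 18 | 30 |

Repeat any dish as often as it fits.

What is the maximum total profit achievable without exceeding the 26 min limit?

Best packing: 4×grain bowl — 24 min, 576 total.
Every other selection either busts 26 min or fails to beat 576.

576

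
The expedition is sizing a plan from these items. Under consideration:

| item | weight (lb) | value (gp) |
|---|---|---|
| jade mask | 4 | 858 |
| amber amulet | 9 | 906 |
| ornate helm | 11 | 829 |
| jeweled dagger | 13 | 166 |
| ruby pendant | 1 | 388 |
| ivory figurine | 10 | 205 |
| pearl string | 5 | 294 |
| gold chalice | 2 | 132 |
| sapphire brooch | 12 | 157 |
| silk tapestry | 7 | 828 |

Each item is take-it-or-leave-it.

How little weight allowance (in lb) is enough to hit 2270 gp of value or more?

16

Look for the lowest-weight combination reaching 2270.
Taking jade mask + amber amulet + ruby pendant + gold chalice gives 2284 (≥ 2270) for 16 lb.
Below 16 lb the best achievable stays under 2270.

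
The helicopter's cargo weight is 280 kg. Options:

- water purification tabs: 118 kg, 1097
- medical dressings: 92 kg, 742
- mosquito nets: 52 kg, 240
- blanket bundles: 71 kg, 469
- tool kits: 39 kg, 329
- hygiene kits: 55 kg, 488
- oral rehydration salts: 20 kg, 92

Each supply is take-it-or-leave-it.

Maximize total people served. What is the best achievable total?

2327

Density check — water purification tabs 9.30, hygiene kits 8.87, tool kits 8.44, medical dressings 8.07 are the best per kg.
Filling by ratio: water purification tabs + mosquito nets + tool kits + hygiene kits for 2154, with 16 kg left unused.
The 91 kg tied up in mosquito nets and tool kits is better spent on medical dressings — total rises to 2327 (265 kg).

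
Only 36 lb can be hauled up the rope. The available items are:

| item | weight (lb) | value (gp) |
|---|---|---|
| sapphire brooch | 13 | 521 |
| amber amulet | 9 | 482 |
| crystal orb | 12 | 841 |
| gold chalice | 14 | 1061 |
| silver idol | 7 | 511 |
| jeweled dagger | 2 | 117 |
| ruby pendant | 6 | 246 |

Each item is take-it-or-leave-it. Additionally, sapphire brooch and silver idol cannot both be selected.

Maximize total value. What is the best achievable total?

Best packing: crystal orb + gold chalice + silver idol + jeweled dagger — 35 lb, 2530 total.

2530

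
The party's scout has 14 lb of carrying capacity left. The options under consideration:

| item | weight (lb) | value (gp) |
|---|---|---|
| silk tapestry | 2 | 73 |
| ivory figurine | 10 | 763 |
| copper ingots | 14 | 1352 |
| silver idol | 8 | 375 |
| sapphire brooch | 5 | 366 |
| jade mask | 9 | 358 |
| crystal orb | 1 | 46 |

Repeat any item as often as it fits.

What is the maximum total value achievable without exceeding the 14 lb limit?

Taking copper ingots: 14 lb used, 1352 in value.
Every other selection either busts 14 lb or fails to beat 1352.

1352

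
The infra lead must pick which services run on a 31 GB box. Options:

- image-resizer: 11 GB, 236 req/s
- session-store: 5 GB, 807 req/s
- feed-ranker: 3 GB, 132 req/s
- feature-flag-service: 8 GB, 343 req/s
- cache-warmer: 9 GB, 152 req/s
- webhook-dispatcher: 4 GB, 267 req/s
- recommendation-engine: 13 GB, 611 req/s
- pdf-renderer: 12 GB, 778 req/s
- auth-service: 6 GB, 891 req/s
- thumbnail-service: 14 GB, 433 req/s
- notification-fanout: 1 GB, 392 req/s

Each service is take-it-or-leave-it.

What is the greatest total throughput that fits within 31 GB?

The ratio ordering already packs tightly: session-store + feed-ranker + webhook-dispatcher + pdf-renderer + auth-service + notification-fanout, 31 GB, 3267.
Every other selection either busts 31 GB or fails to beat 3267.

3267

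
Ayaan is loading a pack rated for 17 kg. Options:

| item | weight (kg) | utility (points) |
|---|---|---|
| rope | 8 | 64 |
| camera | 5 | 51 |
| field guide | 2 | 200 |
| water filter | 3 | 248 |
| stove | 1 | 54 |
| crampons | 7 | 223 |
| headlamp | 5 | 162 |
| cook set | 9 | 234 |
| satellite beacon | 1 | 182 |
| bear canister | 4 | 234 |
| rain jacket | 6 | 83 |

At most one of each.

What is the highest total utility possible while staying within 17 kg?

1087

By utility per kg: satellite beacon 182.00, field guide 100.00, water filter 82.67, bear canister 58.50 lead.
The ratio heuristic lands on field guide + water filter + stove + headlamp + satellite beacon + bear canister (1080) but leaves 1 kg idle.
Dropping stove and headlamp frees 6 kg; slotting in crampons (7 kg) lifts the total to 1087 at 17 kg.
That's the maximum — no swap from here does better than 1087.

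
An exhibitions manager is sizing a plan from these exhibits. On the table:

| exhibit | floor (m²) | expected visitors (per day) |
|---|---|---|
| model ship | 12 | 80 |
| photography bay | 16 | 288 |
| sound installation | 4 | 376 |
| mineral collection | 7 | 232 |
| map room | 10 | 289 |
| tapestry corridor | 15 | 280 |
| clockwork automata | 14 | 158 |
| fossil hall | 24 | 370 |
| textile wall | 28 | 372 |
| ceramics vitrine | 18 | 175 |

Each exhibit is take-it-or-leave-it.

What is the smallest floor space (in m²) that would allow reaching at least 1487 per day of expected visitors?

60

Need the lightest bundle worth ≥ 1487.
sound installation + mineral collection + map room + tapestry corridor + fossil hall: 1547 expected visitors at 60 m².
No combination under 60 m² hits 1487.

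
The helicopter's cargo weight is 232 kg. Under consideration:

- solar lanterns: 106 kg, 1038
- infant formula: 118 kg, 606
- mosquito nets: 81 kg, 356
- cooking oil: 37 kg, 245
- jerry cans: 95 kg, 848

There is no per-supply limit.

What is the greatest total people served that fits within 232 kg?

2076

2×solar lanterns uses 212 of the 232 kg and totals 2076.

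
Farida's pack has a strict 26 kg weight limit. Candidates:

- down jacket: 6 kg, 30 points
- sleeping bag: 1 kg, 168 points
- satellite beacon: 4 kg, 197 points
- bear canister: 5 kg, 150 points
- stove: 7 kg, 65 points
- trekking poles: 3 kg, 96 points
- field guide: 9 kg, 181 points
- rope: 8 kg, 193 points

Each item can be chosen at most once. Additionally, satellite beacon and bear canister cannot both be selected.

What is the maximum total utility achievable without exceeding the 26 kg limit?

Density check — sleeping bag 168.00, satellite beacon 49.25, trekking poles 32.00, bear canister 30.00 are the best per kg.
Taking sleeping bag + satellite beacon + trekking poles + field guide + rope: 25 kg used, 835 in utility.
Next best is sleeping bag + bear canister + trekking poles + field guide + rope at 788 (26 kg) — short by 47.

835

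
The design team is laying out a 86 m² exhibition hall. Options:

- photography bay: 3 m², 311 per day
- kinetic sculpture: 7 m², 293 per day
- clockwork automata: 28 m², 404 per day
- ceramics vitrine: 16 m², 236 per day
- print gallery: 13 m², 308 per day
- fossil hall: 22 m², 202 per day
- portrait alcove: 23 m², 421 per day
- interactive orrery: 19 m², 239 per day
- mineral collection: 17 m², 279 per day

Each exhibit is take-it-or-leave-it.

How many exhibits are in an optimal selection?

6

Optimal total is 1851.
photography bay + kinetic sculpture + print gallery + portrait alcove + interactive orrery + mineral collection hits 1851 at 82 m².
Any selection reaching 1851 contains exactly 6 exhibits.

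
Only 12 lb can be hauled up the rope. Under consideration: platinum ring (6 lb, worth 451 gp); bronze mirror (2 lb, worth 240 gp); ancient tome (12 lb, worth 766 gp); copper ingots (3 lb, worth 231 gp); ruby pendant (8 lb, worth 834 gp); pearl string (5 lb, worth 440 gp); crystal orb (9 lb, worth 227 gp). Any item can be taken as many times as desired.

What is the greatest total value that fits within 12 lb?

Density check — bronze mirror 120.00, ruby pendant 104.25, pearl string 88.00 are the best per lb.
6×bronze mirror uses 12 of the 12 lb and totals 1440.
That's the maximum — no swap from here does better than 1440.

1440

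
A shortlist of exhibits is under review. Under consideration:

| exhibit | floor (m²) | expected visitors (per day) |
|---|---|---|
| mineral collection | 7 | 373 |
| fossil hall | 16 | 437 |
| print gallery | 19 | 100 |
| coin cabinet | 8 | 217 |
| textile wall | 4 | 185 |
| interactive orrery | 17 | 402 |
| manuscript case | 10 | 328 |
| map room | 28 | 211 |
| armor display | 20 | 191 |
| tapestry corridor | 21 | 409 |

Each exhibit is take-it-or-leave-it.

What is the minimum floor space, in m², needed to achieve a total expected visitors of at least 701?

Look for the lowest-floor combination reaching 701.
mineral collection + manuscript case: 701 expected visitors at 17 m².
Any bundle with less than 17 m² falls short of 701.

17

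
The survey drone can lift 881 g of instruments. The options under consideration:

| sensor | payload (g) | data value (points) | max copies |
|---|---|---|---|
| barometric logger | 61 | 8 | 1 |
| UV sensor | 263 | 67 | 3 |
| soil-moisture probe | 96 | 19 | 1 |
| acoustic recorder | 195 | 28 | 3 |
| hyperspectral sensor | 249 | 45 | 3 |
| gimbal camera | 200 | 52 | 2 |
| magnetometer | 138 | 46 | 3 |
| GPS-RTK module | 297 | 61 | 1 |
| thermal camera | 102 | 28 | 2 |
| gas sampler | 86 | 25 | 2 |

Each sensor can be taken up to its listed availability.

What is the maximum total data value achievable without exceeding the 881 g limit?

Density check — magnetometer 0.33, gas sampler 0.29, thermal camera 0.27, gimbal camera 0.26 are the best per g.
Taking the top-ratio sensors first gives barometric logger + 3×magnetometer + 2×thermal camera + 2×gas sampler for 252 (851 g).
Replace barometric logger and 2×gas sampler with UV sensor: the trade gains 9 net, giving 261 at 881 g.
No other feasible combination exceeds 261.

261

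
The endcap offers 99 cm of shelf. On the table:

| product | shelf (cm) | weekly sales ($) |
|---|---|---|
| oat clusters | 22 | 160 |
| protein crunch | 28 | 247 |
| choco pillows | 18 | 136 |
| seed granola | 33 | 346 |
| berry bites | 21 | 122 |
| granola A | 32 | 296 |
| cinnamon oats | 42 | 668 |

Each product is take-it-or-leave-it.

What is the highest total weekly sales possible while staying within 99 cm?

1174

The ratio heuristic lands on choco pillows + seed granola + cinnamon oats (1150) but leaves 6 cm idle.
Replace choco pillows with oat clusters: the trade gains 24 net, giving 1174 at 97 cm.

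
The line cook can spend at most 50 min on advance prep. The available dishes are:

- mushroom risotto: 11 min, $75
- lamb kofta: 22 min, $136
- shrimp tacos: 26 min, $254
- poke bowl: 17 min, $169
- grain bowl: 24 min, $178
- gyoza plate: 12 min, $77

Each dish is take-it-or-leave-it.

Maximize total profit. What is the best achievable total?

By profit per min: poke bowl 9.94, shrimp tacos 9.77, grain bowl 7.42 lead.
A density-first pass picks shrimp tacos + poke bowl — 423 at 43 min.
Replace poke bowl with grain bowl: the trade gains 9 net, giving 432 at 50 min.
No other feasible combination exceeds 432.

432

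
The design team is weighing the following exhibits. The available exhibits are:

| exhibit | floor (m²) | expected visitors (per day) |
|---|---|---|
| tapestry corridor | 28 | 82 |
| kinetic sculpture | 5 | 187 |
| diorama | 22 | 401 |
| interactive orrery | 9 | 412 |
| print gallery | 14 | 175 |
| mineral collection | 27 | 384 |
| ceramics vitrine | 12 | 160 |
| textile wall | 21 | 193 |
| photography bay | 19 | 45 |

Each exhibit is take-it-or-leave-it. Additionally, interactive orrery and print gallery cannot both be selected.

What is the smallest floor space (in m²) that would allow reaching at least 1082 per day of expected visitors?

48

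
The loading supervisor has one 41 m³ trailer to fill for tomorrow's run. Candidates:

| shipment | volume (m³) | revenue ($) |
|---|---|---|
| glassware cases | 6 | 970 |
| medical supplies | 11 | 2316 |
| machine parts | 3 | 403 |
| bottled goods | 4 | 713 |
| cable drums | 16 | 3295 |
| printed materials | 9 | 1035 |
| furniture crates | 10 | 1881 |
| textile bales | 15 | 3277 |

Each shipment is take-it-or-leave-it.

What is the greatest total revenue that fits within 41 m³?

A density-first pass picks medical supplies + bottled goods + furniture crates + textile bales — 8187 at 40 m³.
Replace medical supplies and bottled goods with cable drums: the trade gains 266 net, giving 8453 at 41 m³.
The closest alternative, glassware cases + bottled goods + cable drums + textile bales, reaches only 8255.

8453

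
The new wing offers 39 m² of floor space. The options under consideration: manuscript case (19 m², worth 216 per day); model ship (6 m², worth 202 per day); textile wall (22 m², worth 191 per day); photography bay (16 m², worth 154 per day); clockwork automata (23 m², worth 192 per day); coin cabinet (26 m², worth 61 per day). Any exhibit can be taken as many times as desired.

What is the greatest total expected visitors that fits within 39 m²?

1212

6×model ship uses 36 of the 39 m² and totals 1212.
Nothing else within 39 m² beats 1212.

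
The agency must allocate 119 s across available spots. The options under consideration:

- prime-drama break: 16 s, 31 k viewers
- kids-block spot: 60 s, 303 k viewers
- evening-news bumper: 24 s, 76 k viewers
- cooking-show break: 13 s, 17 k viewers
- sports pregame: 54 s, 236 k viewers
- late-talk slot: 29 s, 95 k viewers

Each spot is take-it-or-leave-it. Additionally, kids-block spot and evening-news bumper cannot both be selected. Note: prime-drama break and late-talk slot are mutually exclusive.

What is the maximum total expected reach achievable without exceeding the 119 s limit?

539

Best packing: kids-block spot + sports pregame — 114 s, 539 total.
Runner-up kids-block spot + cooking-show break + late-talk slot tops out at 415.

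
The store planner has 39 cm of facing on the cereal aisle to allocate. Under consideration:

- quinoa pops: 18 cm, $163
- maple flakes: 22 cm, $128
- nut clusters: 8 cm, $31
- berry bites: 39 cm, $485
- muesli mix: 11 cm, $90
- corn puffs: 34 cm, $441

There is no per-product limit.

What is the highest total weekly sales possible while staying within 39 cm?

485

The ratio heuristic lands on corn puffs (441) but leaves 5 cm idle.
Dropping corn puffs frees 34 cm; slotting in berry bites (39 cm) lifts the total to 485 at 39 cm.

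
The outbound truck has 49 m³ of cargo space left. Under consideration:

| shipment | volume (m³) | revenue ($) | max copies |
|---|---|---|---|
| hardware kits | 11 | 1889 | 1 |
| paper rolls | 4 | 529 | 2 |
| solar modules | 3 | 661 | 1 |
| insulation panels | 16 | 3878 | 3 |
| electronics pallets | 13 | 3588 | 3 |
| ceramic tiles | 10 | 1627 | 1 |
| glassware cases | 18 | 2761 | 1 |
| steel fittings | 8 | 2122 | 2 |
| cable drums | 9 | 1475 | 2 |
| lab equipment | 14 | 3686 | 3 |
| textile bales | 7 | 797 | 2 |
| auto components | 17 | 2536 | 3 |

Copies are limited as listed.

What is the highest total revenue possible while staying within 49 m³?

13082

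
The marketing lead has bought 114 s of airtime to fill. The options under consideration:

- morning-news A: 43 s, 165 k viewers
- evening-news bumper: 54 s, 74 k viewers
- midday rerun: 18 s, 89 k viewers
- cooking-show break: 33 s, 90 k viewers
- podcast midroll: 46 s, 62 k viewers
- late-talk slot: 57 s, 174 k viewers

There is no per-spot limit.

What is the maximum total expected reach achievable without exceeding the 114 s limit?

534

The ratio ordering already packs tightly: 6×midday rerun, 108 s, 534.
Nothing else within 114 s beats 534.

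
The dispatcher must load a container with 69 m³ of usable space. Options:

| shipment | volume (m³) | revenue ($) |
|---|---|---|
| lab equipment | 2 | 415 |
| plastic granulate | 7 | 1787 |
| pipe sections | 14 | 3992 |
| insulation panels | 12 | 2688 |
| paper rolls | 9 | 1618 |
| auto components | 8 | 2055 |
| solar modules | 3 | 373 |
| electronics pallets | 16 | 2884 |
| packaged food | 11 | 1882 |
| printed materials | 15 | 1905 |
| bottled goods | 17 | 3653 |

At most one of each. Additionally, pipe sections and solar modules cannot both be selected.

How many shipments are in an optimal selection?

Best achievable revenue is 16208.
lab equipment + plastic granulate + pipe sections + insulation panels + paper rolls + auto components + bottled goods hits 16208 at 69 m³.
Every optimal selection uses 7 shipments.

7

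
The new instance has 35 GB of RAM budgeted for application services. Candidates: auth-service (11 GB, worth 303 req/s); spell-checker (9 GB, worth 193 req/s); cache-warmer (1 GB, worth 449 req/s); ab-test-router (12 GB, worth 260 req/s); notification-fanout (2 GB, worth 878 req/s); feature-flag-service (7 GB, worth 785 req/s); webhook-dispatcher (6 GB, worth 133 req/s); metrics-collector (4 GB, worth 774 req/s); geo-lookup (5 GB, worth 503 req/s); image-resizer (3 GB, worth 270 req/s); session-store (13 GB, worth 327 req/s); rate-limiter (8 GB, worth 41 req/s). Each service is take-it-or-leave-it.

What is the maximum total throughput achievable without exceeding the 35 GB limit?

3986

By throughput per GB: cache-warmer 449.00, notification-fanout 439.00, metrics-collector 193.50, feature-flag-service 112.14 lead.
Filling by ratio: auth-service + cache-warmer + notification-fanout + feature-flag-service + metrics-collector + geo-lookup + image-resizer for 3962, with 2 GB left unused.
Dropping auth-service frees 11 GB; slotting in session-store (13 GB) lifts the total to 3986 at 35 GB.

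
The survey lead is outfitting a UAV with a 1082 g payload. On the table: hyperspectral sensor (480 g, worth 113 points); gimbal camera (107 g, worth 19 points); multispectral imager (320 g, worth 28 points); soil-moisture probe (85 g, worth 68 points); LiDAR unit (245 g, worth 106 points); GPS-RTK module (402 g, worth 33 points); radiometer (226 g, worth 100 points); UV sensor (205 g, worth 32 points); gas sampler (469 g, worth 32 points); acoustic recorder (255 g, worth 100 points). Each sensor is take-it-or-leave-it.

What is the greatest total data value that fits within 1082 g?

406

Density check — soil-moisture probe 0.80, radiometer 0.44, LiDAR unit 0.43, acoustic recorder 0.39 are the best per g.
Greedy by ratio would take gimbal camera + soil-moisture probe + LiDAR unit + radiometer + acoustic recorder: 918 g used, total 393.
Dropping gimbal camera frees 107 g; slotting in UV sensor (205 g) lifts the total to 406 at 1016 g.
The closest alternative, gimbal camera + soil-moisture probe + LiDAR unit + radiometer + acoustic recorder, reaches only 393.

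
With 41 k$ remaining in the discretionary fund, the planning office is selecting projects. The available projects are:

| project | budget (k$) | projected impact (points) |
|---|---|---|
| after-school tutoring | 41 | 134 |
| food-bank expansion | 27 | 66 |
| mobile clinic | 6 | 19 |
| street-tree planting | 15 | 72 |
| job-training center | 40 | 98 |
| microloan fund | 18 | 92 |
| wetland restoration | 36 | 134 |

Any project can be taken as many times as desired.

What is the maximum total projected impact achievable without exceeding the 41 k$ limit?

184

2×microloan fund uses 36 of the 41 k$ and totals 184.
Nothing else within 41 k$ beats 184.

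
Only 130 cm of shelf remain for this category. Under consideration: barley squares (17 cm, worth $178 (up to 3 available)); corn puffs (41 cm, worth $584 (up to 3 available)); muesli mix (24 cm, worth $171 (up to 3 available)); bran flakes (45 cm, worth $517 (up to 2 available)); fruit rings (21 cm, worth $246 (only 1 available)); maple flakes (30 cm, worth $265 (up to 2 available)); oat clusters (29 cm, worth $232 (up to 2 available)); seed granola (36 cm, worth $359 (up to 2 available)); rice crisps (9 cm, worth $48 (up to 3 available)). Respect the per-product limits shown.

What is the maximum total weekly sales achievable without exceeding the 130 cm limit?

1752

By weekly sales per cm: corn puffs 14.24, fruit rings 11.71, bran flakes 11.49 lead.
Taking 3×corn puffs: 123 cm used, 1752 in weekly sales.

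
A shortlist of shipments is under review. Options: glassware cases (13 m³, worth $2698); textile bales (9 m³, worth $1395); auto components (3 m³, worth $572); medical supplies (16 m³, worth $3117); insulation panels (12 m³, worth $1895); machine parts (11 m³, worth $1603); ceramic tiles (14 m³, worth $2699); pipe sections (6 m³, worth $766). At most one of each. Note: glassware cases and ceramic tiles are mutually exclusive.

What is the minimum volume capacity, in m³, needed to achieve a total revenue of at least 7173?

38

Need the lightest bundle worth ≥ 7173.
glassware cases + textile bales + medical supplies reaches 7210 using 38 m³.
Any bundle with less than 38 m³ falls short of 7173.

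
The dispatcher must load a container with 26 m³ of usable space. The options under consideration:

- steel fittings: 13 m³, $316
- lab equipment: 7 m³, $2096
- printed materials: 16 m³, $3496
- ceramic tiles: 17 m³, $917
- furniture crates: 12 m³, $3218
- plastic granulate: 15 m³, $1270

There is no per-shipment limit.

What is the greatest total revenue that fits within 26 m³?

7410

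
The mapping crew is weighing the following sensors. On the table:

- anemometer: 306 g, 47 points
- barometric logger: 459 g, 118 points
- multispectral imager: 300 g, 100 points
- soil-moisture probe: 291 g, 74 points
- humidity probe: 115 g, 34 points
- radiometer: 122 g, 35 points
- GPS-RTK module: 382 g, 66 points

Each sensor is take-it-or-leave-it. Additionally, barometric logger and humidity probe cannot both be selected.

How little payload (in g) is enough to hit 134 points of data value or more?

Look for the lowest-payload combination reaching 134.
multispectral imager + humidity probe: 134 data value at 415 g.
No combination under 415 g hits 134.

415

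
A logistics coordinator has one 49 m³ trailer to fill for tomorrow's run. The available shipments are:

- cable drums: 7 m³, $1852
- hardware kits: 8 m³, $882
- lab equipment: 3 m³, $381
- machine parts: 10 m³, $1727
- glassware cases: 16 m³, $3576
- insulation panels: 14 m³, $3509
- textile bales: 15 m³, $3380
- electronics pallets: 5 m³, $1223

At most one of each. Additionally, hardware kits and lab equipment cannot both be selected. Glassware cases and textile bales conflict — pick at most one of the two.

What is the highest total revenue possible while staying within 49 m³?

Taking the top-ratio shipments first gives cable drums + lab equipment + insulation panels + textile bales + electronics pallets for 10345 (44 m³).
The 5 m³ tied up in electronics pallets is better spent on machine parts — total rises to 10849 (49 m³).
An exhaustive check of the 256 subsets confirms 10849.

10849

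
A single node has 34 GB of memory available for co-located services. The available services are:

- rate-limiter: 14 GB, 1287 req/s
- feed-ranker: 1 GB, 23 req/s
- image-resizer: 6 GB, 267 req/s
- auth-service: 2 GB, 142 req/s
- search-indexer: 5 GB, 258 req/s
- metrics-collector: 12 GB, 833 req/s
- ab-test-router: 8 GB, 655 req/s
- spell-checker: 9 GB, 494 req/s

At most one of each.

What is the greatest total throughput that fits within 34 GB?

2775

By throughput per GB: rate-limiter 91.93, ab-test-router 81.88, auth-service 71.00 lead.
Greedy by ratio would take rate-limiter + feed-ranker + auth-service + ab-test-router + spell-checker: 34 GB used, total 2601.
Replace feed-ranker and auth-service and spell-checker with metrics-collector: the trade gains 174 net, giving 2775 at 34 GB.
No other feasible combination exceeds 2775.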